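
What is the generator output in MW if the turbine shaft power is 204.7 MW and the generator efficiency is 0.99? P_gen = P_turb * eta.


P_gen = 204.7 * 0.99 = 202.6530 MW


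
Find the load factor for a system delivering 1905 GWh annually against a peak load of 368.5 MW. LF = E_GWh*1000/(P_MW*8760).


LF = 1905 * 1000 / (368.5 * 8760) = 0.5901


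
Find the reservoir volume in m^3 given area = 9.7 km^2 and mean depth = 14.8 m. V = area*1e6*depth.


V = 9.7 * 1e6 * 14.8 = 1.4356e+08 m^3


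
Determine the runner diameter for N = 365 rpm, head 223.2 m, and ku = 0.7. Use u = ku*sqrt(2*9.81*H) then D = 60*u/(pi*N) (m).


u = 0.7 * sqrt(2*9.81*223.2) = 46.3228 m/s
D = 60 * 46.3228 / (pi * 365) = 2.4238 m


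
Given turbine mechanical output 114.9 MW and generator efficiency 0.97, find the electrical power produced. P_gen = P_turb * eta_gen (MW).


P_gen = 114.9 * 0.97 = 111.4530 MW


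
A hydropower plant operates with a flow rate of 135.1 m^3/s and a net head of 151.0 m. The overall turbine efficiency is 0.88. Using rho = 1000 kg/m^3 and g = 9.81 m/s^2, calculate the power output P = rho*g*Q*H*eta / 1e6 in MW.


P = 1000 * 9.81 * 135.1 * 151.0 * 0.88 / 1e6 = 176.1100 MW


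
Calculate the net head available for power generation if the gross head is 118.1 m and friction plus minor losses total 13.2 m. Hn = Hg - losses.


Hn = 118.1 - 13.2 = 104.9000 m


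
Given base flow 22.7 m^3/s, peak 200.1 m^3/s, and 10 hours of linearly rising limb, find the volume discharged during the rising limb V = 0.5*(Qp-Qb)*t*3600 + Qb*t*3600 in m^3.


V = 0.5*(200.1 - 22.7)*10*3600 + 22.7*10*3600 = 4.0104e+06 m^3


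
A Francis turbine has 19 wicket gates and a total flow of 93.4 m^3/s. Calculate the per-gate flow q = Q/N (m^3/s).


q = 93.4 / 19 = 4.9158 m^3/s


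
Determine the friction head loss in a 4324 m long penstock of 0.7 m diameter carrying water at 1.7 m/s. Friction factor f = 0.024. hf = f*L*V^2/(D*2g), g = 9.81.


hf = 0.024 * 4324 * 1.7^2 / (0.7 * 2 * 9.81) = 21.8372 m


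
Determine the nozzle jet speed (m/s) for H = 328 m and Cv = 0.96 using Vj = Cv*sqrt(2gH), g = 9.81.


Vj = 0.96 * sqrt(2*9.81*328) = 77.0119 m/s


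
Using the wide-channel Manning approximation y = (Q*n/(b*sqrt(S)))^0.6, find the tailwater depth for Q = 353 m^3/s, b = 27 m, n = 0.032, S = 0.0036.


y = (353 * 0.032 / (27 * 0.0036^0.5))^0.6 = 3.2066 m


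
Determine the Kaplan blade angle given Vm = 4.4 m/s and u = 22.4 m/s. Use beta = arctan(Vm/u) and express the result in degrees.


beta = arctan(4.4 / 22.4) = 11.1130 degrees


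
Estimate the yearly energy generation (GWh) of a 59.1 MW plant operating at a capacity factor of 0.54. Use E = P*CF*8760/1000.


E = 59.1 * 0.54 * 8760 / 1000 = 279.5666 GWh


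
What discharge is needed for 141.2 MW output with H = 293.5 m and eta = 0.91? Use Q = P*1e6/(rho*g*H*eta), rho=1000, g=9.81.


Q = 141.2 * 1e6 / (1000 * 9.81 * 293.5 * 0.91) = 53.8910 m^3/s


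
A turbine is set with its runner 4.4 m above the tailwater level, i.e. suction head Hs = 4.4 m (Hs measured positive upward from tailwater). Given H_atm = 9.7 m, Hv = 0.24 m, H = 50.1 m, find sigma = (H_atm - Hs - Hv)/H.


sigma = (9.7 - 4.4 - 0.24) / 50.1 = 0.1010


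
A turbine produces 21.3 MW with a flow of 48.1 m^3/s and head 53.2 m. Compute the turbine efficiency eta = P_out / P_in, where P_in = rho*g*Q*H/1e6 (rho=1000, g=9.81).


P_in = 1000 * 9.81 * 48.1 * 53.2 / 1e6 = 25.1030 MW
eta = 21.3 / 25.1030 = 0.8485


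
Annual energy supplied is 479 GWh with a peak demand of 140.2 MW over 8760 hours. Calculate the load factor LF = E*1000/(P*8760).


LF = 479 * 1000 / (140.2 * 8760) = 0.3900


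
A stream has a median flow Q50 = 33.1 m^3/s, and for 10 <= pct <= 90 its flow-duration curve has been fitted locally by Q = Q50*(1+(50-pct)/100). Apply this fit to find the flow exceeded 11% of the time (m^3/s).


Q = 33.1 * (1 + (50 - 11)/100) = 46.0090 m^3/s


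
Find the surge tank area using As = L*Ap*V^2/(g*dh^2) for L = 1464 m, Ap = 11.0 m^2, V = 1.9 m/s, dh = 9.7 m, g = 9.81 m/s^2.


As = 1464 * 11.0 * 1.9^2 / (9.81 * 9.7^2) = 62.9837 m^2


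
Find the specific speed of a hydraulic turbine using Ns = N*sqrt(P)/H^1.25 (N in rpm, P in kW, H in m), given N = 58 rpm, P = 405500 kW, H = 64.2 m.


Ns = 58 * 405500^0.5 / 64.2^1.25 = 203.2379


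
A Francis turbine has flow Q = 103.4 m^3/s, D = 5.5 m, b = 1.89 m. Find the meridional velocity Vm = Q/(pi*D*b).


Vm = 103.4 / (pi * 5.5 * 1.89) = 3.1663 m/s


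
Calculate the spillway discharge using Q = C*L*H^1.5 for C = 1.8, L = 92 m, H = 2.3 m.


Q = 1.8 * 92 * 2.3^1.5 = 577.6331 m^3/s


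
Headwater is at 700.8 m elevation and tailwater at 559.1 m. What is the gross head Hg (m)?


Hg = 700.8 - 559.1 = 141.7000 m


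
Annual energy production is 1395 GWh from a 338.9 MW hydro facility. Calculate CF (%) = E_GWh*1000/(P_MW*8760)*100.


CF = 1395 * 1000 / (338.9 * 8760) * 100 = 46.9893 %


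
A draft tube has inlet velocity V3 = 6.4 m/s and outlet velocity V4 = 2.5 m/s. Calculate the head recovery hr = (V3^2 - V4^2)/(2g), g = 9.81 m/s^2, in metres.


hr = (6.4^2 - 2.5^2) / (2*9.81) = 1.7691 m


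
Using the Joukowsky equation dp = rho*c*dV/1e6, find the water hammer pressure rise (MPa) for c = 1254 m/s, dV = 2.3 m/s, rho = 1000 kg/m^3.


dp = 1000 * 1254 * 2.3 / 1e6 = 2.8842 MPa


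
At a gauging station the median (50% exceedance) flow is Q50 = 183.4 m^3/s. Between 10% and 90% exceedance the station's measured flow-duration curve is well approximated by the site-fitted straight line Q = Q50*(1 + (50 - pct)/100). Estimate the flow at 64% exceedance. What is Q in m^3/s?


Q = 183.4 * (1 + (50 - 64)/100) = 157.7240 m^3/s


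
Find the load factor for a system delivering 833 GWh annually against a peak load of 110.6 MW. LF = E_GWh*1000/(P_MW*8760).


LF = 833 * 1000 / (110.6 * 8760) = 0.8598


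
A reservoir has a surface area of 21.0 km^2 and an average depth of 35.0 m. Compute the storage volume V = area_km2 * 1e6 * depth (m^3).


V = 21.0 * 1e6 * 35.0 = 7.3500e+08 m^3


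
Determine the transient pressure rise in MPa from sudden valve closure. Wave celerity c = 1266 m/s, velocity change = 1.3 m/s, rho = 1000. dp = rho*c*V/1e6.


dp = 1000 * 1266 * 1.3 / 1e6 = 1.6458 MPa


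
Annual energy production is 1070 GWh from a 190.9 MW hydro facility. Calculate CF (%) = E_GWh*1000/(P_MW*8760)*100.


CF = 1070 * 1000 / (190.9 * 8760) * 100 = 63.9843 %


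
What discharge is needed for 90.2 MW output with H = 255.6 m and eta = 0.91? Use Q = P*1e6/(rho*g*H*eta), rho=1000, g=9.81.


Q = 90.2 * 1e6 / (1000 * 9.81 * 255.6 * 0.91) = 39.5308 m^3/s


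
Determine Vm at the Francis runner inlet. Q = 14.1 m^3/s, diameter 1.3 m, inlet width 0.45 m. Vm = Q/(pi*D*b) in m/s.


Vm = 14.1 / (pi * 1.3 * 0.45) = 7.6721 m/s


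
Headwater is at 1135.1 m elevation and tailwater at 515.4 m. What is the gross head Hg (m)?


Hg = 1135.1 - 515.4 = 619.7000 m


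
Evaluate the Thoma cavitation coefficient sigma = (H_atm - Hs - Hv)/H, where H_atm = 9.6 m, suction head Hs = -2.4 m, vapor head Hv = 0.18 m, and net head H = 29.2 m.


sigma = (9.6 - (-2.4) - 0.18) / 29.2 = 0.4048


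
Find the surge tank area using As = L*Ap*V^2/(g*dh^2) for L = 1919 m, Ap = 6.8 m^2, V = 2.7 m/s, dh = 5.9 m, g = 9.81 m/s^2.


As = 1919 * 6.8 * 2.7^2 / (9.81 * 5.9^2) = 278.5726 m^2


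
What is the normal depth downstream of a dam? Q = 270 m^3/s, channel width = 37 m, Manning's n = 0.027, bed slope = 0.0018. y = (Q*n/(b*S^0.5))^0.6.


y = (270 * 0.027 / (37 * 0.0018^0.5))^0.6 = 2.5127 m


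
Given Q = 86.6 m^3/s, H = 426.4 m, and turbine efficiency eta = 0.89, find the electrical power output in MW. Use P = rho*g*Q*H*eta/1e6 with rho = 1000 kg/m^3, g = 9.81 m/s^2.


P = 1000 * 9.81 * 86.6 * 426.4 * 0.89 / 1e6 = 322.3993 MW


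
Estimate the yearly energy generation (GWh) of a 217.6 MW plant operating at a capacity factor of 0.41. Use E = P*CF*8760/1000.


E = 217.6 * 0.41 * 8760 / 1000 = 781.5322 GWh


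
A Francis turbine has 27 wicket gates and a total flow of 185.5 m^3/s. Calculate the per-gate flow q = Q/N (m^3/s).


q = 185.5 / 27 = 6.8704 m^3/s


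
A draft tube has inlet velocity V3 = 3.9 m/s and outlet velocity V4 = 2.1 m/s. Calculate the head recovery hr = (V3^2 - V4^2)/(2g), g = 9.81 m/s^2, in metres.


hr = (3.9^2 - 2.1^2) / (2*9.81) = 0.5505 m


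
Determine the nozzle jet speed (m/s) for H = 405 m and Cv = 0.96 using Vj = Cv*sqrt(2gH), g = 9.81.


Vj = 0.96 * sqrt(2*9.81*405) = 85.5753 m/s


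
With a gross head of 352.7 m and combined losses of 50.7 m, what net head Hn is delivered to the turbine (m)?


Hn = 352.7 - 50.7 = 302.0000 m


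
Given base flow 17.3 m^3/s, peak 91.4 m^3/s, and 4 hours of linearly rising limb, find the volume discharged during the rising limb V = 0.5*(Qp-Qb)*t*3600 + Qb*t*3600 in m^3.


V = 0.5*(91.4 - 17.3)*4*3600 + 17.3*4*3600 = 782640.0000 m^3


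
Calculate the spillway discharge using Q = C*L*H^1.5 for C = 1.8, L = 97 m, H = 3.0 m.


Q = 1.8 * 97 * 3.0^1.5 = 907.2482 m^3/s


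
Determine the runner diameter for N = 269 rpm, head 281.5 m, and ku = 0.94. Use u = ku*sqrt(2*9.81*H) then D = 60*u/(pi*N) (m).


u = 0.94 * sqrt(2*9.81*281.5) = 69.8581 m/s
D = 60 * 69.8581 / (pi * 269) = 4.9598 m


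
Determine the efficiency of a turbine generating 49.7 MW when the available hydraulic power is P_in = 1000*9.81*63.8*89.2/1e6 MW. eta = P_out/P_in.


P_in = 1000 * 9.81 * 63.8 * 89.2 / 1e6 = 55.8283 MW
eta = 49.7 / 55.8283 = 0.8902


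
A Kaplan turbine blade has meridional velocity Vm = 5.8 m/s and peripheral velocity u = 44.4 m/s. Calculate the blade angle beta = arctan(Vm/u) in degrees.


beta = arctan(5.8 / 44.4) = 7.4424 degrees


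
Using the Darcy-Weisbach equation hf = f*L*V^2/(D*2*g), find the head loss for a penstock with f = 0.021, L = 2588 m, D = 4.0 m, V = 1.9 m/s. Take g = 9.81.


hf = 0.021 * 2588 * 1.9^2 / (4.0 * 2 * 9.81) = 2.5000 m


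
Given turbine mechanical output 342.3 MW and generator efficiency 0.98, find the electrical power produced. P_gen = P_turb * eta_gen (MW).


P_gen = 342.3 * 0.98 = 335.4540 MW


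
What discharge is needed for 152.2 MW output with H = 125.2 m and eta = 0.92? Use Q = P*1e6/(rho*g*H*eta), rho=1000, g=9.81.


Q = 152.2 * 1e6 / (1000 * 9.81 * 125.2 * 0.92) = 134.6956 m^3/s


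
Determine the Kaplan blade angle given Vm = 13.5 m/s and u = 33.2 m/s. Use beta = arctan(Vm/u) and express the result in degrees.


beta = arctan(13.5 / 33.2) = 22.1280 degrees


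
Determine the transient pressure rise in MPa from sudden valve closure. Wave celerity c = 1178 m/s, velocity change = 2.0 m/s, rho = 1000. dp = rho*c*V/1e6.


dp = 1000 * 1178 * 2.0 / 1e6 = 2.3560 MPa


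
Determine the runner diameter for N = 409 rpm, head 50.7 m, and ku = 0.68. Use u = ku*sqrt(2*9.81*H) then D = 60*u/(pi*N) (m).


u = 0.68 * sqrt(2*9.81*50.7) = 21.4468 m/s
D = 60 * 21.4468 / (pi * 409) = 1.0015 m


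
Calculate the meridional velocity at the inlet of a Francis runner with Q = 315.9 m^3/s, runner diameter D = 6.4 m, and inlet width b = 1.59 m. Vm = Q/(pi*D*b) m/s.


Vm = 315.9 / (pi * 6.4 * 1.59) = 9.8815 m/s


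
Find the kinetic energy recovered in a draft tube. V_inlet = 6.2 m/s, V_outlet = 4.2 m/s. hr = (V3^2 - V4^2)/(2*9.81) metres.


hr = (6.2^2 - 4.2^2) / (2*9.81) = 1.0601 m


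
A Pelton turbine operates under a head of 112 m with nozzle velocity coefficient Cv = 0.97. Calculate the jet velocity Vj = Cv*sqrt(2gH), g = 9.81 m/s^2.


Vj = 0.97 * sqrt(2*9.81*112) = 45.4706 m/s


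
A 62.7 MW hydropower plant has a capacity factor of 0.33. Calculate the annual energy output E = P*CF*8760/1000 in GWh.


E = 62.7 * 0.33 * 8760 / 1000 = 181.2532 GWh


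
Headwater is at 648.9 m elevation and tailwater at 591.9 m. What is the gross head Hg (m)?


Hg = 648.9 - 591.9 = 57.0000 m


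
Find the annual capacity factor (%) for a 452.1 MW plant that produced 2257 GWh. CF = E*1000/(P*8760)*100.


CF = 2257 * 1000 / (452.1 * 8760) * 100 = 56.9893 %


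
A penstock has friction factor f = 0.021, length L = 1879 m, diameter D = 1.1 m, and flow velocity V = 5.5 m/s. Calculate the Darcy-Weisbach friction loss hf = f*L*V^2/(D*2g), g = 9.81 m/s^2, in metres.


hf = 0.021 * 1879 * 5.5^2 / (1.1 * 2 * 9.81) = 55.3070 m


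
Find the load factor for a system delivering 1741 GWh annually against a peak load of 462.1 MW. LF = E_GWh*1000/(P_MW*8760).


LF = 1741 * 1000 / (462.1 * 8760) = 0.4301


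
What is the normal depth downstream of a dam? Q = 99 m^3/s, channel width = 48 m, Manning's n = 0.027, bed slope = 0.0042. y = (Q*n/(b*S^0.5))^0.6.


y = (99 * 0.027 / (48 * 0.0042^0.5))^0.6 = 0.9130 m


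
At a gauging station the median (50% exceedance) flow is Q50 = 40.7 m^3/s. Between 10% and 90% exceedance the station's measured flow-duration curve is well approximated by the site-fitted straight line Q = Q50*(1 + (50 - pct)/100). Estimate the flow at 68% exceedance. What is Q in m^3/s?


Q = 40.7 * (1 + (50 - 68)/100) = 33.3740 m^3/s


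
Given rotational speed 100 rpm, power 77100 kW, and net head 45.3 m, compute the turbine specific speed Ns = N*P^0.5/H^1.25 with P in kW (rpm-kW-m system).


Ns = 100 * 77100^0.5 / 45.3^1.25 = 236.2677


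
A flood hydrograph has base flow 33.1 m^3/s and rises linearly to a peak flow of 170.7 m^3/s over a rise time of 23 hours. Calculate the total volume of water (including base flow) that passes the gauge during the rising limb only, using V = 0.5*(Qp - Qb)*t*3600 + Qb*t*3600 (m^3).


V = 0.5*(170.7 - 33.1)*23*3600 + 33.1*23*3600 = 8.4373e+06 m^3


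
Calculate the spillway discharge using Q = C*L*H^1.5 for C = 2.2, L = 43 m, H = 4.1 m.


Q = 2.2 * 43 * 4.1^1.5 = 785.3566 m^3/s


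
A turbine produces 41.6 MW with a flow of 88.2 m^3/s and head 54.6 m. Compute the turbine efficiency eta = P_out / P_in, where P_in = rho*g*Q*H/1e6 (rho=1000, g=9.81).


P_in = 1000 * 9.81 * 88.2 * 54.6 / 1e6 = 47.2422 MW
eta = 41.6 / 47.2422 = 0.8806


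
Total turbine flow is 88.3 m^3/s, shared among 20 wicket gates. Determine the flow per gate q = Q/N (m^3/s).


q = 88.3 / 20 = 4.4150 m^3/s


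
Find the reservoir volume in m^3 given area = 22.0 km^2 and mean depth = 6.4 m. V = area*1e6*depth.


V = 22.0 * 1e6 * 6.4 = 1.4080e+08 m^3


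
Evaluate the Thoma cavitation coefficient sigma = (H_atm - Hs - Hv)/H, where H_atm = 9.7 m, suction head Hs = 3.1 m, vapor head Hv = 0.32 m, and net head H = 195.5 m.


sigma = (9.7 - 3.1 - 0.32) / 195.5 = 0.0321


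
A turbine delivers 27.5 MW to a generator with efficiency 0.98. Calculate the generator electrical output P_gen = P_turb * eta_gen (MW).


P_gen = 27.5 * 0.98 = 26.9500 MW


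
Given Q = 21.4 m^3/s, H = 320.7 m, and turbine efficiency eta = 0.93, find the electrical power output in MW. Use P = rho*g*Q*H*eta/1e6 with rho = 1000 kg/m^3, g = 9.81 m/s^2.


P = 1000 * 9.81 * 21.4 * 320.7 * 0.93 / 1e6 = 62.6130 MW


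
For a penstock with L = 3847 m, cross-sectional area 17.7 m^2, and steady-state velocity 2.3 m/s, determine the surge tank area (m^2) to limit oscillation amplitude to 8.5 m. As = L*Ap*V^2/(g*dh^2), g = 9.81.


As = 3847 * 17.7 * 2.3^2 / (9.81 * 8.5^2) = 508.2112 m^2


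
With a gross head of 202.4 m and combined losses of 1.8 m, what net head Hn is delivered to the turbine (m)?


Hn = 202.4 - 1.8 = 200.6000 m


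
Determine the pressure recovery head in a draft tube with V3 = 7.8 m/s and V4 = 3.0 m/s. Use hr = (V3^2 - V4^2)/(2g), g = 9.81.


hr = (7.8^2 - 3.0^2) / (2*9.81) = 2.6422 m


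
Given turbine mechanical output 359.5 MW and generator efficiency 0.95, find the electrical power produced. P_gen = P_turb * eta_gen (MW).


P_gen = 359.5 * 0.95 = 341.5250 MW


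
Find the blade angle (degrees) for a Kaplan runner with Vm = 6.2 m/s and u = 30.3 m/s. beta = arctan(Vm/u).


beta = arctan(6.2 / 30.3) = 11.5643 degrees


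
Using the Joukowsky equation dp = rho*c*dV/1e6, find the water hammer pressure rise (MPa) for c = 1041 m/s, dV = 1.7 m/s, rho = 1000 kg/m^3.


dp = 1000 * 1041 * 1.7 / 1e6 = 1.7697 MPa


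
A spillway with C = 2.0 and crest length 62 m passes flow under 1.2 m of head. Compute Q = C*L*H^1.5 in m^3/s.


Q = 2.0 * 62 * 1.2^1.5 = 163.0022 m^3/s


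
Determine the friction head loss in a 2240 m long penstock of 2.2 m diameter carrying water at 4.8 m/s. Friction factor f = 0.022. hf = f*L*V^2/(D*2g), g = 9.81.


hf = 0.022 * 2240 * 4.8^2 / (2.2 * 2 * 9.81) = 26.3046 m


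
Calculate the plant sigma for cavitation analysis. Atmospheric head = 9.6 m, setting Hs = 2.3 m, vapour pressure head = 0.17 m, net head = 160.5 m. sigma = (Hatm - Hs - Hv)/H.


sigma = (9.6 - 2.3 - 0.17) / 160.5 = 0.0444


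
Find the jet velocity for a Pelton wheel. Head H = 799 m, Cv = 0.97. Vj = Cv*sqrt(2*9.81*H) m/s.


Vj = 0.97 * sqrt(2*9.81*799) = 121.4492 m/s


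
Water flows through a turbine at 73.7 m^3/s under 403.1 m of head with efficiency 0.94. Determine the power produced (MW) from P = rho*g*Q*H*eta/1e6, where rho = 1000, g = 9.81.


P = 1000 * 9.81 * 73.7 * 403.1 * 0.94 / 1e6 = 273.9537 MW


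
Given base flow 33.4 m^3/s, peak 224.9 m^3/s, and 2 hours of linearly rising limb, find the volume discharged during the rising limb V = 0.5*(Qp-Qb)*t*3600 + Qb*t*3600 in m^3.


V = 0.5*(224.9 - 33.4)*2*3600 + 33.4*2*3600 = 929880.0000 m^3


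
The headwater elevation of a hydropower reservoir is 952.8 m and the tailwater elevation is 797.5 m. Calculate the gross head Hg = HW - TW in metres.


Hg = 952.8 - 797.5 = 155.3000 m


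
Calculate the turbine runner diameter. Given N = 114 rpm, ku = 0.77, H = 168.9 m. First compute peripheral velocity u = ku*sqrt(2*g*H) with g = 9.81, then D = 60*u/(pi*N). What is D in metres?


u = 0.77 * sqrt(2*9.81*168.9) = 44.3256 m/s
D = 60 * 44.3256 / (pi * 114) = 7.4259 m


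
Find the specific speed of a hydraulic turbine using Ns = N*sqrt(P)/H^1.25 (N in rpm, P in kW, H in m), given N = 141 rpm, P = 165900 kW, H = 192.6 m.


Ns = 141 * 165900^0.5 / 192.6^1.25 = 80.0427


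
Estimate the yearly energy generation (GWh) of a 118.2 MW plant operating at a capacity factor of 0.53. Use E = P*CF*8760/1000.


E = 118.2 * 0.53 * 8760 / 1000 = 548.7790 GWh


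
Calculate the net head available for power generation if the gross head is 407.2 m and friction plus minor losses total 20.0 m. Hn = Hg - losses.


Hn = 407.2 - 20.0 = 387.2000 m


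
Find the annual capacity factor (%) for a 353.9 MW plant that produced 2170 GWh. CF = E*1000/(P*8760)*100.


CF = 2170 * 1000 / (353.9 * 8760) * 100 = 69.9963 %


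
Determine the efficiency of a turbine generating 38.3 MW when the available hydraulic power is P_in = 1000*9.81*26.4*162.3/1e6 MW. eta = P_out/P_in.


P_in = 1000 * 9.81 * 26.4 * 162.3 / 1e6 = 42.0331 MW
eta = 38.3 / 42.0331 = 0.9112


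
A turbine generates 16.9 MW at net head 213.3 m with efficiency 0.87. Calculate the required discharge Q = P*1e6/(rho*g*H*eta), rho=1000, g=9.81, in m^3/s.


Q = 16.9 * 1e6 / (1000 * 9.81 * 213.3 * 0.87) = 9.2834 m^3/s


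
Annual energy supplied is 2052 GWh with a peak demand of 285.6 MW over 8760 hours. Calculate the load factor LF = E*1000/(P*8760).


LF = 2052 * 1000 / (285.6 * 8760) = 0.8202


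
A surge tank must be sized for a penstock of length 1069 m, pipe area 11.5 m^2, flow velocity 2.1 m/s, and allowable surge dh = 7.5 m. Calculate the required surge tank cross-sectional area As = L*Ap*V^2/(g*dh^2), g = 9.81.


As = 1069 * 11.5 * 2.1^2 / (9.81 * 7.5^2) = 98.2477 m^2


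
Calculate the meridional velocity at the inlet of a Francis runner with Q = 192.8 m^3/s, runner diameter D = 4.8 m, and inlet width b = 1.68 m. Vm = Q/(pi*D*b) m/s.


Vm = 192.8 / (pi * 4.8 * 1.68) = 7.6104 m/s


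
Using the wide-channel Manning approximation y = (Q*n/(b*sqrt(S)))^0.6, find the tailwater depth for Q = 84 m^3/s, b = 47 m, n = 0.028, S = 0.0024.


y = (84 * 0.028 / (47 * 0.0024^0.5))^0.6 = 1.0128 m


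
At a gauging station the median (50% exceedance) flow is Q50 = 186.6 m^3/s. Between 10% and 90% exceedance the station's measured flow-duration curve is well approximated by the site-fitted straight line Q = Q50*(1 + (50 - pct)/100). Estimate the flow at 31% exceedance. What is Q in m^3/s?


Q = 186.6 * (1 + (50 - 31)/100) = 222.0540 m^3/s


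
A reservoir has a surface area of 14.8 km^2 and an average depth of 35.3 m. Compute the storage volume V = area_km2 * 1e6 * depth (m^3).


V = 14.8 * 1e6 * 35.3 = 5.2244e+08 m^3


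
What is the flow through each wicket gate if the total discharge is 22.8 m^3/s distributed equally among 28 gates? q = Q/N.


q = 22.8 / 28 = 0.8143 m^3/s


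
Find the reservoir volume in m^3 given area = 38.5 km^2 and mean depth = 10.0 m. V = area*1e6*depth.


V = 38.5 * 1e6 * 10.0 = 3.8500e+08 m^3


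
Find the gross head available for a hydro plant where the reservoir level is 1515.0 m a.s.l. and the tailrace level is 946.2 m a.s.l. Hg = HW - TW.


Hg = 1515.0 - 946.2 = 568.8000 m


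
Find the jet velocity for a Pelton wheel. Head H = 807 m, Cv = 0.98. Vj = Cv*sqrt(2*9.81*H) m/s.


Vj = 0.98 * sqrt(2*9.81*807) = 123.3140 m/s


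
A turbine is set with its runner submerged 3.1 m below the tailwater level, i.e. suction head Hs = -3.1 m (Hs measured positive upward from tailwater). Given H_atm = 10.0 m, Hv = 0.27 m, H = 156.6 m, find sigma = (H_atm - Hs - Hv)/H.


sigma = (10.0 - (-3.1) - 0.27) / 156.6 = 0.0819


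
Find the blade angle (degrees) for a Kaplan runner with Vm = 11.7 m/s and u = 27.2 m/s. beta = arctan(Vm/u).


beta = arctan(11.7 / 27.2) = 23.2748 degrees


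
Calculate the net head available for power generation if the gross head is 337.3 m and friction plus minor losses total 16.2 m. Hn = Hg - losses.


Hn = 337.3 - 16.2 = 321.1000 m


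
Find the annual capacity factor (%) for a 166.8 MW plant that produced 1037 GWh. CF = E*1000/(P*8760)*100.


CF = 1037 * 1000 / (166.8 * 8760) * 100 = 70.9706 %


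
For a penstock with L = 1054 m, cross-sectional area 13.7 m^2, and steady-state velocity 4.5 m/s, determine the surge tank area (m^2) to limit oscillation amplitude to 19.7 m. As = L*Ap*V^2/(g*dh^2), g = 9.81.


As = 1054 * 13.7 * 4.5^2 / (9.81 * 19.7^2) = 76.8042 m^2


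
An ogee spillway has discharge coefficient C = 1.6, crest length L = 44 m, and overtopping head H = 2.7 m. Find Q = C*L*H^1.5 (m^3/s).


Q = 1.6 * 44 * 2.7^1.5 = 312.3333 m^3/s


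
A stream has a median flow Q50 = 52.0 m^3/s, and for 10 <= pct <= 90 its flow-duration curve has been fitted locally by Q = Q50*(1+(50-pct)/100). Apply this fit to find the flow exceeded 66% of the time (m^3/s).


Q = 52.0 * (1 + (50 - 66)/100) = 43.6800 m^3/s


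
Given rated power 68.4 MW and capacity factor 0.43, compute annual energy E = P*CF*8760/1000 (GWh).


E = 68.4 * 0.43 * 8760 / 1000 = 257.6491 GWh


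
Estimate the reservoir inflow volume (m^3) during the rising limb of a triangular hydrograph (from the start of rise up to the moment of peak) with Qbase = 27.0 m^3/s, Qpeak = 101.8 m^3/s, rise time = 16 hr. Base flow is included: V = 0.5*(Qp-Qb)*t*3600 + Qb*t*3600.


V = 0.5*(101.8 - 27.0)*16*3600 + 27.0*16*3600 = 3.7094e+06 m^3


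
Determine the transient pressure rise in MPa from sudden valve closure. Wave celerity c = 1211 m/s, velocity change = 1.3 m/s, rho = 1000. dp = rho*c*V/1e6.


dp = 1000 * 1211 * 1.3 / 1e6 = 1.5743 MPa


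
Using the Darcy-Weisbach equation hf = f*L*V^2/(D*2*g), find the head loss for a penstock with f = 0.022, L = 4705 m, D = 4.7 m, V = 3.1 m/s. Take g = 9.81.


hf = 0.022 * 4705 * 3.1^2 / (4.7 * 2 * 9.81) = 10.7872 m


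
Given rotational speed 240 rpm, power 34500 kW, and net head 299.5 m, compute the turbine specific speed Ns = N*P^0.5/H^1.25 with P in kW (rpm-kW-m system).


Ns = 240 * 34500^0.5 / 299.5^1.25 = 35.7787


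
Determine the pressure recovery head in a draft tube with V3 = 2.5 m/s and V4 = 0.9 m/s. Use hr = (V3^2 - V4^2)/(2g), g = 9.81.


hr = (2.5^2 - 0.9^2) / (2*9.81) = 0.2773 m


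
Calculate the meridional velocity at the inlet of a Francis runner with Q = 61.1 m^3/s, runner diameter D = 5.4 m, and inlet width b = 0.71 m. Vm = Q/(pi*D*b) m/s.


Vm = 61.1 / (pi * 5.4 * 0.71) = 5.0727 m/s


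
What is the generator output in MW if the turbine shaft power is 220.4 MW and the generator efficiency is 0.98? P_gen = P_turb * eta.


P_gen = 220.4 * 0.98 = 215.9920 MW


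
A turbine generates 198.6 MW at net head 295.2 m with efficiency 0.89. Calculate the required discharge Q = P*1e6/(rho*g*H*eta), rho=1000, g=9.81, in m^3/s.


Q = 198.6 * 1e6 / (1000 * 9.81 * 295.2 * 0.89) = 77.0555 m^3/s


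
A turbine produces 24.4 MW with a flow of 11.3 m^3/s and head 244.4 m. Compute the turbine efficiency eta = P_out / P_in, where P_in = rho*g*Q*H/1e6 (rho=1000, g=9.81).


P_in = 1000 * 9.81 * 11.3 * 244.4 / 1e6 = 27.0925 MW
eta = 24.4 / 27.0925 = 0.9006


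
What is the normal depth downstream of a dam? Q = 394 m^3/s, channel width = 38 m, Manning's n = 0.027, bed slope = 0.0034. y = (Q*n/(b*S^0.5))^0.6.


y = (394 * 0.027 / (38 * 0.0034^0.5))^0.6 = 2.5633 m


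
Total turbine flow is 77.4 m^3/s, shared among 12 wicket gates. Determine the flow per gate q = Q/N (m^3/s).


q = 77.4 / 12 = 6.4500 m^3/s


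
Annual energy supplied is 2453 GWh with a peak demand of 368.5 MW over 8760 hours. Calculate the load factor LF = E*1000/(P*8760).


LF = 2453 * 1000 / (368.5 * 8760) = 0.7599


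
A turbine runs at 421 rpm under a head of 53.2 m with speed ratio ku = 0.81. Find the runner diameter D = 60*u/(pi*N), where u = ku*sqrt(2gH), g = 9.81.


u = 0.81 * sqrt(2*9.81*53.2) = 26.1692 m/s
D = 60 * 26.1692 / (pi * 421) = 1.1872 m


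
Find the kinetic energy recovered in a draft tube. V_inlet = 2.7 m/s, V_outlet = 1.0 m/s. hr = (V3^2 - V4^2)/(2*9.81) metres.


hr = (2.7^2 - 1.0^2) / (2*9.81) = 0.3206 m


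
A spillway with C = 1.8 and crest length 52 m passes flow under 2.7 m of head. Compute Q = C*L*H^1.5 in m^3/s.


Q = 1.8 * 52 * 2.7^1.5 = 415.2613 m^3/s


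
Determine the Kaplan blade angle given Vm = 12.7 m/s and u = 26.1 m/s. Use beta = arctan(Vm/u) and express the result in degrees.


beta = arctan(12.7 / 26.1) = 25.9471 degrees


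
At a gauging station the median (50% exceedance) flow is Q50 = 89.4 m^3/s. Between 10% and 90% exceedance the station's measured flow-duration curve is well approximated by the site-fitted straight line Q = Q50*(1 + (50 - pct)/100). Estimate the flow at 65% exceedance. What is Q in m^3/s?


Q = 89.4 * (1 + (50 - 65)/100) = 75.9900 m^3/s


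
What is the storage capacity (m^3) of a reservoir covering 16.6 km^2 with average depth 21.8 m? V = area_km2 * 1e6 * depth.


V = 16.6 * 1e6 * 21.8 = 3.6188e+08 m^3


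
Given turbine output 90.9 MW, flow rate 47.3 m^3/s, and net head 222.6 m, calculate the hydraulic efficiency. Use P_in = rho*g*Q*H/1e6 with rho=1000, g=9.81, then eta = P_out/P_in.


P_in = 1000 * 9.81 * 47.3 * 222.6 / 1e6 = 103.2893 MW
eta = 90.9 / 103.2893 = 0.8801


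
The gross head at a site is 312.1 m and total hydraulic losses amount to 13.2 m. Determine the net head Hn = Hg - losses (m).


Hn = 312.1 - 13.2 = 298.9000 m


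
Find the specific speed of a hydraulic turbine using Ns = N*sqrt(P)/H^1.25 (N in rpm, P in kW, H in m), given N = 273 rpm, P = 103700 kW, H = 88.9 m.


Ns = 273 * 103700^0.5 / 88.9^1.25 = 322.0511


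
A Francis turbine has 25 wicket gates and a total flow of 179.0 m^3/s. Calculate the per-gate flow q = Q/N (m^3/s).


q = 179.0 / 25 = 7.1600 m^3/s


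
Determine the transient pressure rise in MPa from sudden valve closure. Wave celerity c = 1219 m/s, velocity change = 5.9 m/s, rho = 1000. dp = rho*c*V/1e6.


dp = 1000 * 1219 * 5.9 / 1e6 = 7.1921 MPa


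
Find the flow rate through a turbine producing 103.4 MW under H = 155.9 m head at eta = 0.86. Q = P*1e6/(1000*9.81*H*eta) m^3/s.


Q = 103.4 * 1e6 / (1000 * 9.81 * 155.9 * 0.86) = 78.6153 m^3/s


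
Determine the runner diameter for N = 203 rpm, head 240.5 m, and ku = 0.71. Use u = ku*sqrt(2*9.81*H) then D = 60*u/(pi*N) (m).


u = 0.71 * sqrt(2*9.81*240.5) = 48.7714 m/s
D = 60 * 48.7714 / (pi * 203) = 4.5885 m


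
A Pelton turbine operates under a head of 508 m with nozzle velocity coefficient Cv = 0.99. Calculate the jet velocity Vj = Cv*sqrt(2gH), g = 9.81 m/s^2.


Vj = 0.99 * sqrt(2*9.81*508) = 98.8363 m/s


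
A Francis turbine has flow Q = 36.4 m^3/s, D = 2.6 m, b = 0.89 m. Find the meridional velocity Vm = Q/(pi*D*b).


Vm = 36.4 / (pi * 2.6 * 0.89) = 5.0071 m/s


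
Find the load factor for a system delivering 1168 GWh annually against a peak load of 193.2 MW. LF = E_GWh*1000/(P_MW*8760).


LF = 1168 * 1000 / (193.2 * 8760) = 0.6901


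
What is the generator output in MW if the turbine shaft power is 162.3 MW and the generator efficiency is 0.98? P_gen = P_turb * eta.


P_gen = 162.3 * 0.98 = 159.0540 MW


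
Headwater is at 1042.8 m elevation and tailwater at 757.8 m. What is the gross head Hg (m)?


Hg = 1042.8 - 757.8 = 285.0000 m


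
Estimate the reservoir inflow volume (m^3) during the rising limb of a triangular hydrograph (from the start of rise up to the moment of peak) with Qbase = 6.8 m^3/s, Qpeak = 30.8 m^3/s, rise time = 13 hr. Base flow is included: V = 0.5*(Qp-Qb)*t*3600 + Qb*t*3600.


V = 0.5*(30.8 - 6.8)*13*3600 + 6.8*13*3600 = 879840.0000 m^3


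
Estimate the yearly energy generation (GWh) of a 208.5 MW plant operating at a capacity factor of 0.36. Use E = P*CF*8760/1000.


E = 208.5 * 0.36 * 8760 / 1000 = 657.5256 GWh


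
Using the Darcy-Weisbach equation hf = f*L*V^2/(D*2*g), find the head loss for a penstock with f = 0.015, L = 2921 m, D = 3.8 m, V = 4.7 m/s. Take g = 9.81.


hf = 0.015 * 2921 * 4.7^2 / (3.8 * 2 * 9.81) = 12.9818 m


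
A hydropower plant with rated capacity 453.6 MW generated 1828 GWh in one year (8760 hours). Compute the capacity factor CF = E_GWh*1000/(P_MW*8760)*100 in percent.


CF = 1828 * 1000 / (453.6 * 8760) * 100 = 46.0044 %


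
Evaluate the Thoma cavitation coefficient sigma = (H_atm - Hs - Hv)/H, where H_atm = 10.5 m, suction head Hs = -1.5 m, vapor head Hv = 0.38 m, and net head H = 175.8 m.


sigma = (10.5 - (-1.5) - 0.38) / 175.8 = 0.0661


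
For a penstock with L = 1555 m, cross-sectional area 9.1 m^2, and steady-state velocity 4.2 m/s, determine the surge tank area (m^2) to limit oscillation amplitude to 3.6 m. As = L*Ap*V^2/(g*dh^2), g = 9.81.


As = 1555 * 9.1 * 4.2^2 / (9.81 * 3.6^2) = 1963.3438 m^2


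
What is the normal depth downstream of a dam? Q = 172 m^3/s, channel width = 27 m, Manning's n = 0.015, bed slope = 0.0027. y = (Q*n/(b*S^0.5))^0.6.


y = (172 * 0.015 / (27 * 0.0027^0.5))^0.6 = 1.4413 m


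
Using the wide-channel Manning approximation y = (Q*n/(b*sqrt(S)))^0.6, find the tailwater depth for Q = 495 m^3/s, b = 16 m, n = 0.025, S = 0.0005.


y = (495 * 0.025 / (16 * 0.0005^0.5))^0.6 = 8.3823 m


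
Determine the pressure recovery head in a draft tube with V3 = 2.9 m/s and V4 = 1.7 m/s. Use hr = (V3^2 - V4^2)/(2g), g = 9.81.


hr = (2.9^2 - 1.7^2) / (2*9.81) = 0.2813 m


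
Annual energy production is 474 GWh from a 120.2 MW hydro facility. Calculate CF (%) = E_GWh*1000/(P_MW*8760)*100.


CF = 474 * 1000 / (120.2 * 8760) * 100 = 45.0163 %


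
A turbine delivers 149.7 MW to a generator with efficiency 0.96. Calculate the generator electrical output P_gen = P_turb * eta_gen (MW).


P_gen = 149.7 * 0.96 = 143.7120 MW


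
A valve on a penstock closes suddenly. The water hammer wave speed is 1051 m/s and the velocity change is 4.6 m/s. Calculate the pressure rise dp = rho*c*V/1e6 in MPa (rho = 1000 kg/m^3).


dp = 1000 * 1051 * 4.6 / 1e6 = 4.8346 MPa


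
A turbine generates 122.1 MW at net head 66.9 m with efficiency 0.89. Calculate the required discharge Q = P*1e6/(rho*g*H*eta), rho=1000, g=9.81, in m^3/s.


Q = 122.1 * 1e6 / (1000 * 9.81 * 66.9 * 0.89) = 209.0405 m^3/s


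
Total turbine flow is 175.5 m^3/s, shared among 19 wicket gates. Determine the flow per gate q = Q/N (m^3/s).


q = 175.5 / 19 = 9.2368 m^3/s


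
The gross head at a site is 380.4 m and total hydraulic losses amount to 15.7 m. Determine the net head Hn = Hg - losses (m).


Hn = 380.4 - 15.7 = 364.7000 m


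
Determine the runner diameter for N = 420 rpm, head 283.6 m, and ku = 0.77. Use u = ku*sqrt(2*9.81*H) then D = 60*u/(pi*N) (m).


u = 0.77 * sqrt(2*9.81*283.6) = 57.4372 m/s
D = 60 * 57.4372 / (pi * 420) = 2.6118 m


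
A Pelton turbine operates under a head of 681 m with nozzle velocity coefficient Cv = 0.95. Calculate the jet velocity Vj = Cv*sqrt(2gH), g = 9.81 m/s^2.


Vj = 0.95 * sqrt(2*9.81*681) = 109.8112 m/s


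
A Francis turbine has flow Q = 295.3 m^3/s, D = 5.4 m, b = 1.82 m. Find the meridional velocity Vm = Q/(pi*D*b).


Vm = 295.3 / (pi * 5.4 * 1.82) = 9.5642 m/s


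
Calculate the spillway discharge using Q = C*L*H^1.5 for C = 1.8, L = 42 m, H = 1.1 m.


Q = 1.8 * 42 * 1.1^1.5 = 87.2189 m^3/s


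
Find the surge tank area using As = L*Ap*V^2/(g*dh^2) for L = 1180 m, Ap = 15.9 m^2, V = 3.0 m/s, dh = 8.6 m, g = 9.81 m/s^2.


As = 1180 * 15.9 * 3.0^2 / (9.81 * 8.6^2) = 232.7318 m^2


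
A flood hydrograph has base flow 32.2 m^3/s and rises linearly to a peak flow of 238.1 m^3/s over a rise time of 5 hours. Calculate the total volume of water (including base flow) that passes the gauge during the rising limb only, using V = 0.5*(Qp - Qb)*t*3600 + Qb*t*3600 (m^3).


V = 0.5*(238.1 - 32.2)*5*3600 + 32.2*5*3600 = 2.4327e+06 m^3


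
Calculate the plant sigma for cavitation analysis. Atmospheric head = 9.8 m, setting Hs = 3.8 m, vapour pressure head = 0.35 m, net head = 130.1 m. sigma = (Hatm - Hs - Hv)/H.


sigma = (9.8 - 3.8 - 0.35) / 130.1 = 0.0434


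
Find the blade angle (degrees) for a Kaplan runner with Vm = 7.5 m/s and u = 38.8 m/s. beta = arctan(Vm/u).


beta = arctan(7.5 / 38.8) = 10.9403 degrees


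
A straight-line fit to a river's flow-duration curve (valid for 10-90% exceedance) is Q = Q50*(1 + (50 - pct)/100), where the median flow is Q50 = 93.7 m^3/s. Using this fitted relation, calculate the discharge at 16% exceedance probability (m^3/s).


Q = 93.7 * (1 + (50 - 16)/100) = 125.5580 m^3/s


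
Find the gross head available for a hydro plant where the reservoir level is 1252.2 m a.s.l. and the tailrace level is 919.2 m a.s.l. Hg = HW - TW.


Hg = 1252.2 - 919.2 = 333.0000 m


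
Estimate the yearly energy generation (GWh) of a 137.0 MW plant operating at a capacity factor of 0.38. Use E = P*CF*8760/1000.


E = 137.0 * 0.38 * 8760 / 1000 = 456.0456 GWh


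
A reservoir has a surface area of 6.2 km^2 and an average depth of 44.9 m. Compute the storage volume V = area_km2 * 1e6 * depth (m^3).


V = 6.2 * 1e6 * 44.9 = 2.7838e+08 m^3


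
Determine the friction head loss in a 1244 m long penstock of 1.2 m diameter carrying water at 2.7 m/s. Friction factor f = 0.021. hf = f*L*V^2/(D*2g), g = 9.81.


hf = 0.021 * 1244 * 2.7^2 / (1.2 * 2 * 9.81) = 8.0889 m


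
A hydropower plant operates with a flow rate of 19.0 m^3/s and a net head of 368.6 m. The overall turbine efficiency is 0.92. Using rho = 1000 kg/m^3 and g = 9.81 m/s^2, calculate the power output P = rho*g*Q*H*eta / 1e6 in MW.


P = 1000 * 9.81 * 19.0 * 368.6 * 0.92 / 1e6 = 63.2071 MW


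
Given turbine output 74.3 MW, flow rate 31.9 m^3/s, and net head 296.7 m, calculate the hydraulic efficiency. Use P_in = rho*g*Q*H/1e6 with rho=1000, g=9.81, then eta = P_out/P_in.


P_in = 1000 * 9.81 * 31.9 * 296.7 / 1e6 = 92.8490 MW
eta = 74.3 / 92.8490 = 0.8002


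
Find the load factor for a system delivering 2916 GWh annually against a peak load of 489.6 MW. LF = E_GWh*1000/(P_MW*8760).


LF = 2916 * 1000 / (489.6 * 8760) = 0.6799


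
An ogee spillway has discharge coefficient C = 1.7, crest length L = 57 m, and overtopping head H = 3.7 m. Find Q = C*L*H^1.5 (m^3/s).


Q = 1.7 * 57 * 3.7^1.5 = 689.6462 m^3/s


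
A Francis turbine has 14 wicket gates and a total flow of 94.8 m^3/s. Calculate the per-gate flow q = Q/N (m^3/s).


q = 94.8 / 14 = 6.7714 m^3/s


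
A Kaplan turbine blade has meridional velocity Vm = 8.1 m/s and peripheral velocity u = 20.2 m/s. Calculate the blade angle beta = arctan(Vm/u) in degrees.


beta = arctan(8.1 / 20.2) = 21.8503 degrees


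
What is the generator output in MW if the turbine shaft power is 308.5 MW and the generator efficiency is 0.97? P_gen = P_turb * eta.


P_gen = 308.5 * 0.97 = 299.2450 MW


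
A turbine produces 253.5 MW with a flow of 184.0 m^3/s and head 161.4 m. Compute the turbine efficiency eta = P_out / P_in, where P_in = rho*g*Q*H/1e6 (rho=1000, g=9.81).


P_in = 1000 * 9.81 * 184.0 * 161.4 / 1e6 = 291.3335 MW
eta = 253.5 / 291.3335 = 0.8701


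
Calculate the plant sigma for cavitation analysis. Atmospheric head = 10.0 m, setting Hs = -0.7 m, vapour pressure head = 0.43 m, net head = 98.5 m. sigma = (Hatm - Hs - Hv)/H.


sigma = (10.0 - (-0.7) - 0.43) / 98.5 = 0.1043


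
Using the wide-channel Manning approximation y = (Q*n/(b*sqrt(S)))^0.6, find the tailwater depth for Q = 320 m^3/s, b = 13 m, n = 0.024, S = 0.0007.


y = (320 * 0.024 / (13 * 0.0007^0.5))^0.6 = 6.4465 m


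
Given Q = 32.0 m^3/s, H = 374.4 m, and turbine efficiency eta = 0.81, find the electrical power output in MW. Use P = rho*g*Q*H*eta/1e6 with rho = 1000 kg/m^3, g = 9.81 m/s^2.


P = 1000 * 9.81 * 32.0 * 374.4 * 0.81 / 1e6 = 95.2006 MW


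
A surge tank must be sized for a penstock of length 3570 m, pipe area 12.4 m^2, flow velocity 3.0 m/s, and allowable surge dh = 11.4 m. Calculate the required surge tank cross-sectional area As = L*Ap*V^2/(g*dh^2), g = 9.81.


As = 3570 * 12.4 * 3.0^2 / (9.81 * 11.4^2) = 312.5026 m^2


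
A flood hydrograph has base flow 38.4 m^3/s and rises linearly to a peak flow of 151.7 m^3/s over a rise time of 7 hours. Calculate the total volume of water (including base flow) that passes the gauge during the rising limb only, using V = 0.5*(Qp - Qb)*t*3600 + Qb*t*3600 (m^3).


V = 0.5*(151.7 - 38.4)*7*3600 + 38.4*7*3600 = 2.3953e+06 m^3


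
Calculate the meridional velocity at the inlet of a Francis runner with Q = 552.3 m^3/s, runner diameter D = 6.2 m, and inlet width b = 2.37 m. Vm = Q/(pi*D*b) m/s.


Vm = 552.3 / (pi * 6.2 * 2.37) = 11.9642 m/s


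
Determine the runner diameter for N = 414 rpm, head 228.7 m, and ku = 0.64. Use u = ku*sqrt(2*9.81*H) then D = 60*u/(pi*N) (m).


u = 0.64 * sqrt(2*9.81*228.7) = 42.8709 m/s
D = 60 * 42.8709 / (pi * 414) = 1.9777 m


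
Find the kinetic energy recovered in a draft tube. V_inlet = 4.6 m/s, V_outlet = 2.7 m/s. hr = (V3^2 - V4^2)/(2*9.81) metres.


hr = (4.6^2 - 2.7^2) / (2*9.81) = 0.7069 m


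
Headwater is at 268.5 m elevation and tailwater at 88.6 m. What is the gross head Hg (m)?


Hg = 268.5 - 88.6 = 179.9000 m


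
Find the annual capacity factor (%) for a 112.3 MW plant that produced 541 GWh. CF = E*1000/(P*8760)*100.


CF = 541 * 1000 / (112.3 * 8760) * 100 = 54.9938 %


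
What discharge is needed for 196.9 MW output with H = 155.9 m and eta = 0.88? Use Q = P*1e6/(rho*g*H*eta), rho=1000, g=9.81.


Q = 196.9 * 1e6 / (1000 * 9.81 * 155.9 * 0.88) = 146.3012 m^3/s
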